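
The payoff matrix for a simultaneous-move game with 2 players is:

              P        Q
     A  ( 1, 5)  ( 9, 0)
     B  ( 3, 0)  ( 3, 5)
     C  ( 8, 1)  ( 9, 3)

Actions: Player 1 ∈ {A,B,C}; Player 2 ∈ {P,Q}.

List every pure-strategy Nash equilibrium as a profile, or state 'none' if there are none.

(A,P): not NE [P1→C gives 8>1]
(A,Q): not NE [P2→P gives 5>0]
(B,P): not NE [P1→C gives 8>3; P2→Q gives 5>0]
(B,Q): not NE [P1→C gives 9>3]
(C,P): not NE [P2→Q gives 3>1]
(C,Q): NE

Nash profiles: (C,Q)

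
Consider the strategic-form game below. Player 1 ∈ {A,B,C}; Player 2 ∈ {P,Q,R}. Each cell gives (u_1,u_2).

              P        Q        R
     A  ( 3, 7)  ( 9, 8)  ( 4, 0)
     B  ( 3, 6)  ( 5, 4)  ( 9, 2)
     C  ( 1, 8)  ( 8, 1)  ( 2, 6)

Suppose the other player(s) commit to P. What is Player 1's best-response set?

u_1(A vs P) = 3
u_1(B vs P) = 3
u_1(C vs P) = 1
max payoff 3 at {A,B}

argmax u_1 = {A,B}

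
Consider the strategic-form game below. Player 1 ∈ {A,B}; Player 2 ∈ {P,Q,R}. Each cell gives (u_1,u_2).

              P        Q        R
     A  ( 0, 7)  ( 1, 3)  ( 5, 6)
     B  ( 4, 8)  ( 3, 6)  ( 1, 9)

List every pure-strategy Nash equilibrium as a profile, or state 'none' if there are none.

Equilibria: none

(A,P): not NE [P1→B gives 4>0]
(A,Q): not NE [P1→B gives 3>1; P2→P gives 7>3]
(A,R): not NE [P2→P gives 7>6]
(B,P): not NE [P2→R gives 9>8]
(B,Q): not NE [P2→R gives 9>6]
(B,R): not NE [P1→A gives 5>1]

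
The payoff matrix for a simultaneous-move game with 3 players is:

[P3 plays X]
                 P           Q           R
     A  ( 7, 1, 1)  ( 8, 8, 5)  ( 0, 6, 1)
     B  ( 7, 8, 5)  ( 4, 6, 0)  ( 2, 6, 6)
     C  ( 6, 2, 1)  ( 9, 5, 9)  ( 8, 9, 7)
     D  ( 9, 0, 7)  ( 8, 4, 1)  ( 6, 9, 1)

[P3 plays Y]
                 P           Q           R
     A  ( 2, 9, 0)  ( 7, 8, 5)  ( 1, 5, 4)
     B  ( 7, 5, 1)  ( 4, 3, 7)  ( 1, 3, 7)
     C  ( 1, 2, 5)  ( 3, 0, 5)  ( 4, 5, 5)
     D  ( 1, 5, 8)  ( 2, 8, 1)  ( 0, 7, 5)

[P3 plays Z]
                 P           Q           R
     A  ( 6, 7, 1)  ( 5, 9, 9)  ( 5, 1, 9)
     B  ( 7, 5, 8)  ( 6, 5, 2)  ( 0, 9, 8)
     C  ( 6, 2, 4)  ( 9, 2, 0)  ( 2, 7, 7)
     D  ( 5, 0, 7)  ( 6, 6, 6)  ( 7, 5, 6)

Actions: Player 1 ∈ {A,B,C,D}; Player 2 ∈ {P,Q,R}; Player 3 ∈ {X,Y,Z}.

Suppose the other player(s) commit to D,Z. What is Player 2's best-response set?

P2 best: {Q}

u_2(P vs D,Z) = 0
u_2(Q vs D,Z) = 6
u_2(R vs D,Z) = 5
max payoff 6 at {Q}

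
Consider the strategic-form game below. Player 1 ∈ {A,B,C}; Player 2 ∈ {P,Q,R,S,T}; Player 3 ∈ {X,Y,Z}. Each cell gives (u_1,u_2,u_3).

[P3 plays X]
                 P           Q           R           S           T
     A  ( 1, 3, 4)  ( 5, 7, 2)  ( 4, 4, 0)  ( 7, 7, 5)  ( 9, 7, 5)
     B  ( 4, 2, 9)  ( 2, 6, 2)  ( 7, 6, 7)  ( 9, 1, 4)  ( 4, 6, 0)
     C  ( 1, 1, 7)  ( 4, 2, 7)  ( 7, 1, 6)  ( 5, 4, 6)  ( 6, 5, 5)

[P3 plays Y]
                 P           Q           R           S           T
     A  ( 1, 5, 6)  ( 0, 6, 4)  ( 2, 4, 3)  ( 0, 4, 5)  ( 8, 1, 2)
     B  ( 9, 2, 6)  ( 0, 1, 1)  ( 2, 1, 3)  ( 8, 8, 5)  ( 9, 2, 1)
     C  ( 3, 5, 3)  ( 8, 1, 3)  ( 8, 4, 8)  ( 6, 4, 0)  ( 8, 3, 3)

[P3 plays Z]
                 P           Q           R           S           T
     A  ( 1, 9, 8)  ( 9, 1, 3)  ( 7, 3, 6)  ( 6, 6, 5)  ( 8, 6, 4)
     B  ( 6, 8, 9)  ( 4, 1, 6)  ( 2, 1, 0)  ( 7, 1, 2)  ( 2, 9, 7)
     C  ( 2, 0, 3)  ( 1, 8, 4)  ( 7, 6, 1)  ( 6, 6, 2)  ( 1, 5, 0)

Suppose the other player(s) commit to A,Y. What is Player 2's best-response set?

P2 best: {Q}

u_2(P vs A,Y) = 5
u_2(Q vs A,Y) = 6
u_2(R vs A,Y) = 4
u_2(S vs A,Y) = 4
u_2(T vs A,Y) = 1
max payoff 6 at {Q}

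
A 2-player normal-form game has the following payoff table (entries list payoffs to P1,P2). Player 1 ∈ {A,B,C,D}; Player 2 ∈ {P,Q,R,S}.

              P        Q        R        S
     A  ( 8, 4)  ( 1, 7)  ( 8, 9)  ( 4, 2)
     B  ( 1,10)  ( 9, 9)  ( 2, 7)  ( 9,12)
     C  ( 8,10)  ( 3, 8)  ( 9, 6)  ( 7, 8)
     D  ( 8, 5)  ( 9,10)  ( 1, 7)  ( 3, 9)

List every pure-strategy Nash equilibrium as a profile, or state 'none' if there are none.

Nash profiles: (B,S), (C,P), (D,Q)

(A,P): not NE [P2→R gives 9>4]
(A,Q): not NE [P1→D gives 9>1; P2→R gives 9>7]
(A,R): not NE [P1→C gives 9>8]
(A,S): not NE [P1→B gives 9>4; P2→R gives 9>2]
(B,P): not NE [P1→D gives 8>1; P2→S gives 12>10]
(B,Q): not NE [P2→S gives 12>9]
(B,R): not NE [P1→C gives 9>2; P2→S gives 12>7]
(B,S): NE
(C,P): NE
(C,Q): not NE [P1→D gives 9>3; P2→P gives 10>8]
(C,R): not NE [P2→P gives 10>6]
(C,S): not NE [P1→B gives 9>7; P2→P gives 10>8]
(D,P): not NE [P2→Q gives 10>5]
(D,Q): NE
(D,R): not NE [P1→C gives 9>1; P2→Q gives 10>7]
(D,S): not NE [P1→B gives 9>3; P2→Q gives 10>9]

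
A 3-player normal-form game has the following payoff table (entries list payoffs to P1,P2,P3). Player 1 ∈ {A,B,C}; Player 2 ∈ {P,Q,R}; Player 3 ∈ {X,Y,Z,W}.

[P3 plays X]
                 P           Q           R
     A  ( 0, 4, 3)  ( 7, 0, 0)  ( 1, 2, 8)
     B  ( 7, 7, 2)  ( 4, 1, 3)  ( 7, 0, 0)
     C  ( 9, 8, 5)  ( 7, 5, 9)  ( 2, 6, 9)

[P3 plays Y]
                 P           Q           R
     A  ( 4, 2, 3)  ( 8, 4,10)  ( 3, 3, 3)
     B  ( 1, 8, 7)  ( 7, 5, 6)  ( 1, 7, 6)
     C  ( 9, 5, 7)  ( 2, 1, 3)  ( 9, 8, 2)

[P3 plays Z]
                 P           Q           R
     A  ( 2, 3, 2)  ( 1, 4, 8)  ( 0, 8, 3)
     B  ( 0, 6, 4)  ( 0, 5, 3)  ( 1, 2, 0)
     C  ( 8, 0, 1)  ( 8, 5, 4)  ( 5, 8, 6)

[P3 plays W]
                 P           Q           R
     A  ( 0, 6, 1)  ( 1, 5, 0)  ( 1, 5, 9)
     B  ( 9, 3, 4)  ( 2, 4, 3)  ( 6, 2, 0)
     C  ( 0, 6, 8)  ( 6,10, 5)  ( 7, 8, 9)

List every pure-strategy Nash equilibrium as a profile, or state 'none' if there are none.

(A,P,X): not NE [P1→C gives 9>0]
(A,P,Y): not NE [P1→C gives 9>4; P2→Q gives 4>2]
(A,P,Z): not NE [P1→C gives 8>2; P2→R gives 8>3; P3→Y gives 3>2]
(A,P,W): not NE [P1→B gives 9>0; P3→Y gives 3>1]
(A,Q,X): not NE [P2→P gives 4>0; P3→Y gives 10>0]
(A,Q,Y): NE
(A,Q,Z): not NE [P1→C gives 8>1; P2→R gives 8>4; P3→Y gives 10>8]
(A,Q,W): not NE [P1→C gives 6>1; P2→P gives 6>5; P3→Y gives 10>0]
(A,R,X): not NE [P1→B gives 7>1; P2→P gives 4>2; P3→W gives 9>8]
(A,R,Y): not NE [P1→C gives 9>3; P2→Q gives 4>3; P3→W gives 9>3]
(A,R,Z): not NE [P1→C gives 5>0; P3→W gives 9>3]
(A,R,W): not NE [P1→C gives 7>1; P2→P gives 6>5]
(B,P,X): not NE [P1→C gives 9>7; P3→Y gives 7>2]
(B,P,Y): not NE [P1→C gives 9>1]
(B,P,Z): not NE [P1→C gives 8>0; P3→Y gives 7>4]
(B,P,W): not NE [P2→Q gives 4>3; P3→Y gives 7>4]
(B,Q,X): not NE [P1→C gives 7>4; P2→P gives 7>1; P3→Y gives 6>3]
(B,Q,Y): not NE [P1→A gives 8>7; P2→P gives 8>5]
(B,Q,Z): not NE [P1→C gives 8>0; P2→P gives 6>5; P3→Y gives 6>3]
(B,Q,W): not NE [P1→C gives 6>2; P3→Y gives 6>3]
(B,R,X): not NE [P2→P gives 7>0; P3→Y gives 6>0]
(B,R,Y): not NE [P1→C gives 9>1; P2→P gives 8>7]
(B,R,Z): not NE [P1→C gives 5>1; P2→P gives 6>2; P3→Y gives 6>0]
(B,R,W): not NE [P1→C gives 7>6; P2→Q gives 4>2; P3→Y gives 6>0]
(C,P,X): not NE [P3→W gives 8>5]
(C,P,Y): not NE [P2→R gives 8>5; P3→W gives 8>7]
(C,P,Z): not NE [P2→R gives 8>0; P3→W gives 8>1]
(C,P,W): not NE [P1→B gives 9>0; P2→Q gives 10>6]
(C,Q,X): not NE [P2→P gives 8>5]
(C,Q,Y): not NE [P1→A gives 8>2; P2→R gives 8>1; P3→X gives 9>3]
(C,Q,Z): not NE [P2→R gives 8>5; P3→X gives 9>4]
(C,Q,W): not NE [P3→X gives 9>5]
(C,R,X): not NE [P1→B gives 7>2; P2→P gives 8>6]
(C,R,Y): not NE [P3→W gives 9>2]
(C,R,Z): not NE [P3→W gives 9>6]
(C,R,W): not NE [P2→Q gives 10>8]

Nash profiles: (A,Q,Y)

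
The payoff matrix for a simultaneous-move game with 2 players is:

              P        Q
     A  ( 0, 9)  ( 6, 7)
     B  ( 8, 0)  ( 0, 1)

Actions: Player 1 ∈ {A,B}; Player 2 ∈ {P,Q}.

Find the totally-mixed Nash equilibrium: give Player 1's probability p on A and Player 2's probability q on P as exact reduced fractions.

P1 mixes 1/3 on A; P2 mixes 3/7 on P

P1 indiff ⇒ q·0+(1-q)·6 = q·8+(1-q)·0 ⇒ q(-8) = (1-q)(-6) ⇒ q = 3/7
P2 indiff ⇒ p·9+(1-p)·0 = p·7+(1-p)·1 ⇒ p(2) = (1-p)(1) ⇒ p = 1/3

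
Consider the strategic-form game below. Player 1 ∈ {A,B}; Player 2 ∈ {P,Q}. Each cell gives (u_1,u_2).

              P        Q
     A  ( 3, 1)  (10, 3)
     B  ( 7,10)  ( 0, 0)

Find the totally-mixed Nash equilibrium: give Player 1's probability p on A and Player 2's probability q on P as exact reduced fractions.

P1 mixes 5/6 on A; P2 mixes 5/7 on P

P1 indiff ⇒ q·3+(1-q)·10 = q·7+(1-q)·0 ⇒ q(-4) = (1-q)(-10) ⇒ q = 5/7
P2 indiff ⇒ p·1+(1-p)·10 = p·3+(1-p)·0 ⇒ p(-2) = (1-p)(-10) ⇒ p = 5/6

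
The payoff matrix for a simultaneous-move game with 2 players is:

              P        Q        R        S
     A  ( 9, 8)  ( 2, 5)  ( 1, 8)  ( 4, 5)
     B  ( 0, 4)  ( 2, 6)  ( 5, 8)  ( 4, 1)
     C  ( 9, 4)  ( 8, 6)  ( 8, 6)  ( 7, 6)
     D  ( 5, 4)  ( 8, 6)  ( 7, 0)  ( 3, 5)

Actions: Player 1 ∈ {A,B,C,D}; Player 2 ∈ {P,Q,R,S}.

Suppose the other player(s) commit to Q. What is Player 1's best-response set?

argmax u_1 = {C,D}

u_1(A vs Q) = 2
u_1(B vs Q) = 2
u_1(C vs Q) = 8
u_1(D vs Q) = 8
max payoff 8 at {C,D}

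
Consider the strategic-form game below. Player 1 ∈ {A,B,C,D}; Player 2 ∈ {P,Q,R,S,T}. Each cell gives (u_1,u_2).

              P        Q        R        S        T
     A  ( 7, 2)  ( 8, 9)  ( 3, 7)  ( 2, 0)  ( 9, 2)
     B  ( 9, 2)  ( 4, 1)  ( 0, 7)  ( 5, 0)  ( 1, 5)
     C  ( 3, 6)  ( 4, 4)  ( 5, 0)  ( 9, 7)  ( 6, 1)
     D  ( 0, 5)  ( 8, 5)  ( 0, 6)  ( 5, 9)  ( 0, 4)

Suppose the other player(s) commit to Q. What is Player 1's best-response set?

P1 best: {A,D}

u_1(A vs Q) = 8
u_1(B vs Q) = 4
u_1(C vs Q) = 4
u_1(D vs Q) = 8
max payoff 8 at {A,D}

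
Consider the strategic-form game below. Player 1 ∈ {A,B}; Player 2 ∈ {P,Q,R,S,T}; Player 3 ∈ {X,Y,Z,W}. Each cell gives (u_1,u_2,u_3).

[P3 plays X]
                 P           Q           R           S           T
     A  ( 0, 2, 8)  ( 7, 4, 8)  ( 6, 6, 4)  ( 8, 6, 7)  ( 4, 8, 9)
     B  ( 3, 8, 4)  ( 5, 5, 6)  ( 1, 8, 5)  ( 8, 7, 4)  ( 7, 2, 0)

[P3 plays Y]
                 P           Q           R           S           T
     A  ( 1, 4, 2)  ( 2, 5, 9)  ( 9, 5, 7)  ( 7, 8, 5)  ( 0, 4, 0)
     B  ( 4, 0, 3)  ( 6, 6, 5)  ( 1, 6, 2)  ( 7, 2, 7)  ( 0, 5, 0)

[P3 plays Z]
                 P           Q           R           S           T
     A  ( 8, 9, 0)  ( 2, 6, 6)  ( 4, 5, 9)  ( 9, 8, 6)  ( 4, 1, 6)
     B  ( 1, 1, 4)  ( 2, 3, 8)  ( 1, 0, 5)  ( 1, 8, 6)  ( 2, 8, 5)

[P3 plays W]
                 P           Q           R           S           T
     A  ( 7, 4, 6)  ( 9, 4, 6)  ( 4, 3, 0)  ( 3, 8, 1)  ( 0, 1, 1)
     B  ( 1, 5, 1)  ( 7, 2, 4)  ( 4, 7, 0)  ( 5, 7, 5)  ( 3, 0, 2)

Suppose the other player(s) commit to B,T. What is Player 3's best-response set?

argmax u_3 = {Z}

u_3(X vs B,T) = 0
u_3(Y vs B,T) = 0
u_3(Z vs B,T) = 5
u_3(W vs B,T) = 2
max payoff 5 at {Z}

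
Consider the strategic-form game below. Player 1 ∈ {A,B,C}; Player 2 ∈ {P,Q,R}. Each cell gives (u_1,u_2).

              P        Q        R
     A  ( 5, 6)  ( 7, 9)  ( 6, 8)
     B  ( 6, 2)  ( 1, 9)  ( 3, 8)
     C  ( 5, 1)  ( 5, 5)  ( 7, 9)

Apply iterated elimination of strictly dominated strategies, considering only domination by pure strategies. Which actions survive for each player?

P2 drop P (Q beats it: A:9>6 B:9>2 C:5>1)
P1 drop B (A beats it: Q:7>1 R:6>3)
P1→{A,C} P2→{Q,R}

Survivors P1:{A,C} P2:{Q,R}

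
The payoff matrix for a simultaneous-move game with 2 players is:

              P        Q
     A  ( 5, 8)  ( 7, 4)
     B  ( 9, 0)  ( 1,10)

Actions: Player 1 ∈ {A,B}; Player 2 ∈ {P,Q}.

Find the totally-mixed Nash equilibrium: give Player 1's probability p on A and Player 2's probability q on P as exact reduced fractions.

P1 mixes 5/7 on A; P2 mixes 3/5 on P

P1 indiff ⇒ q·5+(1-q)·7 = q·9+(1-q)·1 ⇒ q(-4) = (1-q)(-6) ⇒ q = 3/5
P2 indiff ⇒ p·8+(1-p)·0 = p·4+(1-p)·10 ⇒ p(4) = (1-p)(10) ⇒ p = 5/7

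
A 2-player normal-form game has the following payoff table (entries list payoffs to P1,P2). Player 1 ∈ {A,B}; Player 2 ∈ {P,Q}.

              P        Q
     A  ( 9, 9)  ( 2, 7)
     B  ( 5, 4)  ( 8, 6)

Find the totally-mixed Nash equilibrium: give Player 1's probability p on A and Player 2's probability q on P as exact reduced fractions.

P1 mixes 1/2 on A; P2 mixes 3/5 on P

P1 indiff ⇒ q·9+(1-q)·2 = q·5+(1-q)·8 ⇒ q(4) = (1-q)(6) ⇒ q = 3/5
P2 indiff ⇒ p·9+(1-p)·4 = p·7+(1-p)·6 ⇒ p(2) = (1-p)(2) ⇒ p = 1/2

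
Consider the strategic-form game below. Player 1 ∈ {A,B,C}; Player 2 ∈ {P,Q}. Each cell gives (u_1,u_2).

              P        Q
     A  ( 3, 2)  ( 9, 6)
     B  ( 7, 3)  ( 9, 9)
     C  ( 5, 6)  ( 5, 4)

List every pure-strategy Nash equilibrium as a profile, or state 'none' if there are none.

(A,P): not NE [P1→B gives 7>3; P2→Q gives 6>2]
(A,Q): NE
(B,P): not NE [P2→Q gives 9>3]
(B,Q): NE
(C,P): not NE [P1→B gives 7>5]
(C,Q): not NE [P1→B gives 9>5; P2→P gives 6>4]

PSNE = {(A,Q), (B,Q)}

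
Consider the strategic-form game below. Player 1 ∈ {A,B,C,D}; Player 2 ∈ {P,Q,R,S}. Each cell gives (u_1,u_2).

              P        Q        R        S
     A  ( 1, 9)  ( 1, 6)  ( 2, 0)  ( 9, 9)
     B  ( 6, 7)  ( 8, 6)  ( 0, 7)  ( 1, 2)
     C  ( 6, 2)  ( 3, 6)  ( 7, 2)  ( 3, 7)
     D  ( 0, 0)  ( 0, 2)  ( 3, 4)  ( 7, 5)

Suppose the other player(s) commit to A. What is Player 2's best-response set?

argmax u_2 = {P,S}

u_2(P vs A) = 9
u_2(Q vs A) = 6
u_2(R vs A) = 0
u_2(S vs A) = 9
max payoff 9 at {P,S}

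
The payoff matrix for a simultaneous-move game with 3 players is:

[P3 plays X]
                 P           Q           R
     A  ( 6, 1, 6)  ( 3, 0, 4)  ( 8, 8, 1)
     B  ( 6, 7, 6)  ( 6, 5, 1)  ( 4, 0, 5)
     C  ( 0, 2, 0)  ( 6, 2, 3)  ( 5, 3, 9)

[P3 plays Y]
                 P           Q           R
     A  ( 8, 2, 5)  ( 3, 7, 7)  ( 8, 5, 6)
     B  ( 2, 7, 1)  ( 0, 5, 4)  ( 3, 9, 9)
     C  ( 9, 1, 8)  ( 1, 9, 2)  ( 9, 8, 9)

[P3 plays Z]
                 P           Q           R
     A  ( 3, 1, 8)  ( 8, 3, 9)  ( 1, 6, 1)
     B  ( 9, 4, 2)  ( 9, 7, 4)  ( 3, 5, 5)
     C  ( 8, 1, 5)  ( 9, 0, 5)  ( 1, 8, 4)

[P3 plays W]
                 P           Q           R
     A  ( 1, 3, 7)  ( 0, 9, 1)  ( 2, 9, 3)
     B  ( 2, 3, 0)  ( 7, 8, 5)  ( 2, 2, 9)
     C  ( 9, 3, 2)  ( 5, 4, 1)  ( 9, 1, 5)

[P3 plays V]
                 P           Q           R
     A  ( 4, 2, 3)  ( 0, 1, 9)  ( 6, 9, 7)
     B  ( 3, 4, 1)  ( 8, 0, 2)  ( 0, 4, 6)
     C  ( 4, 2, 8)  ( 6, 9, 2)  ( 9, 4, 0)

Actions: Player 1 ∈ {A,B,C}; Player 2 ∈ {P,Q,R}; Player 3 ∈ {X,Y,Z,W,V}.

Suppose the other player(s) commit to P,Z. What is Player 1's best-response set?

argmax u_1 = {B}

u_1(A vs P,Z) = 3
u_1(B vs P,Z) = 9
u_1(C vs P,Z) = 8
max payoff 9 at {B}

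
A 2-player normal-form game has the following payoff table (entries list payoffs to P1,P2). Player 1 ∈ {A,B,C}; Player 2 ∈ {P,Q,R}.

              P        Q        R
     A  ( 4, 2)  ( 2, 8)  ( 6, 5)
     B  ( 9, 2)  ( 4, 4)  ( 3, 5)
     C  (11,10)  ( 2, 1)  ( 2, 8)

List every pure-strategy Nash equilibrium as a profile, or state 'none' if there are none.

(A,P): not NE [P1→C gives 11>4; P2→Q gives 8>2]
(A,Q): not NE [P1→B gives 4>2]
(A,R): not NE [P2→Q gives 8>5]
(B,P): not NE [P1→C gives 11>9; P2→R gives 5>2]
(B,Q): not NE [P2→R gives 5>4]
(B,R): not NE [P1→A gives 6>3]
(C,P): NE
(C,Q): not NE [P1→B gives 4>2; P2→P gives 10>1]
(C,R): not NE [P1→A gives 6>2; P2→P gives 10>8]

Nash profiles: (C,P)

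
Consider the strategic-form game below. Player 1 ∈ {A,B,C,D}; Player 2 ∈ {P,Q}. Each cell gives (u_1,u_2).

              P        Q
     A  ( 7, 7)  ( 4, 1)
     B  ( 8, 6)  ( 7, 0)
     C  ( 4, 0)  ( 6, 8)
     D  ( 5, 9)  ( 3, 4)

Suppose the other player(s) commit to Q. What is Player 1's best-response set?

argmax u_1 = {B}

u_1(A vs Q) = 4
u_1(B vs Q) = 7
u_1(C vs Q) = 6
u_1(D vs Q) = 3
max payoff 7 at {B}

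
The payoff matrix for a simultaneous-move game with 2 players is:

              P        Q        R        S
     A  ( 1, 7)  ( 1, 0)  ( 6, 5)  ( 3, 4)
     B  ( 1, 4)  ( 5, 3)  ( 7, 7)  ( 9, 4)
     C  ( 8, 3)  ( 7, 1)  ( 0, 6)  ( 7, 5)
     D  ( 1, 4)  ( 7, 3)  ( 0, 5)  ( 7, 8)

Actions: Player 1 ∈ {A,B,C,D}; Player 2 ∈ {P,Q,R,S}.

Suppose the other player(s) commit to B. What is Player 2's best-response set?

P2 best: {R}

u_2(P vs B) = 4
u_2(Q vs B) = 3
u_2(R vs B) = 7
u_2(S vs B) = 4
max payoff 7 at {R}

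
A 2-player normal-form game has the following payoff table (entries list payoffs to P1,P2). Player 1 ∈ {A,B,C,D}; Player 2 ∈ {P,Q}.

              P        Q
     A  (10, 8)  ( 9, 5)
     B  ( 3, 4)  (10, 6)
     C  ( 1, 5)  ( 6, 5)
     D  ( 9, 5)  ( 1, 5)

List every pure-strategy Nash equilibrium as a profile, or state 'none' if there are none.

(A,P): NE
(A,Q): not NE [P1→B gives 10>9; P2→P gives 8>5]
(B,P): not NE [P1→A gives 10>3; P2→Q gives 6>4]
(B,Q): NE
(C,P): not NE [P1→A gives 10>1]
(C,Q): not NE [P1→B gives 10>6]
(D,P): not NE [P1→A gives 10>9]
(D,Q): not NE [P1→B gives 10>1]

Nash profiles: (A,P), (B,Q)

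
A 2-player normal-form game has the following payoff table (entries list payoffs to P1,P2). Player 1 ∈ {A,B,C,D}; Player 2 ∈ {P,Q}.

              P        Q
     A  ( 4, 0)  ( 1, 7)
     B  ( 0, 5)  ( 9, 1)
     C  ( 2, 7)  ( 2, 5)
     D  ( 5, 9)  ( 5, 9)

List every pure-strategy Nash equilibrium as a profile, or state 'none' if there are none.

Nash profiles: (D,P)

(A,P): not NE [P1→D gives 5>4; P2→Q gives 7>0]
(A,Q): not NE [P1→B gives 9>1]
(B,P): not NE [P1→D gives 5>0]
(B,Q): not NE [P2→P gives 5>1]
(C,P): not NE [P1→D gives 5>2]
(C,Q): not NE [P1→B gives 9>2; P2→P gives 7>5]
(D,P): NE
(D,Q): not NE [P1→B gives 9>5]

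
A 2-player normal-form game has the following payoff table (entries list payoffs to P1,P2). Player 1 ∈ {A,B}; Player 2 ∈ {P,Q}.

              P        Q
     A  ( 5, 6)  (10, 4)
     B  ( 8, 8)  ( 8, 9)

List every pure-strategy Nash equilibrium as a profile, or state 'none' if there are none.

(A,P): not NE [P1→B gives 8>5]
(A,Q): not NE [P2→P gives 6>4]
(B,P): not NE [P2→Q gives 9>8]
(B,Q): not NE [P1→A gives 10>8]

PSNE: ∅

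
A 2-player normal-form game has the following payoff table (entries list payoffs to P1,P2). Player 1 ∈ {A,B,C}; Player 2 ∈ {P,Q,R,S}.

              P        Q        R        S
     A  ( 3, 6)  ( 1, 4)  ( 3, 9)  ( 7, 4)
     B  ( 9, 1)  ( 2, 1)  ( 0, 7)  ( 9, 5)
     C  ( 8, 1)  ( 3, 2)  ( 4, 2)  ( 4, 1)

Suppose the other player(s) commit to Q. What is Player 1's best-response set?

P1 best: {C}

u_1(A vs Q) = 1
u_1(B vs Q) = 2
u_1(C vs Q) = 3
max payoff 3 at {C}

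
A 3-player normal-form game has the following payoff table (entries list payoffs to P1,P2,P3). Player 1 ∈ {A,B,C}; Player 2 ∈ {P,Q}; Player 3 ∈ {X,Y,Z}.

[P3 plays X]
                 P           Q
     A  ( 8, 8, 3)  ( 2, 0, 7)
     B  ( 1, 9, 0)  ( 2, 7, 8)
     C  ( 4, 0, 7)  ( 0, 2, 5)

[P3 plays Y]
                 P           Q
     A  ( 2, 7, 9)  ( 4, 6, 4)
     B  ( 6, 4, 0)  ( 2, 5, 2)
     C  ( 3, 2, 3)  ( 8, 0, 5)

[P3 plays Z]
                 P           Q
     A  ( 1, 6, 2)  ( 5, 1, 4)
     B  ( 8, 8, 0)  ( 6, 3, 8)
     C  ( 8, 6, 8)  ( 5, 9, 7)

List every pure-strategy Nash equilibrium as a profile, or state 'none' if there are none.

NE set: (B,P,Z)

(A,P,X): not NE [P3→Y gives 9>3]
(A,P,Y): not NE [P1→B gives 6>2]
(A,P,Z): not NE [P1→C gives 8>1; P3→Y gives 9>2]
(A,Q,X): not NE [P2→P gives 8>0]
(A,Q,Y): not NE [P1→C gives 8>4; P2→P gives 7>6; P3→X gives 7>4]
(A,Q,Z): not NE [P1→B gives 6>5; P2→P gives 6>1; P3→X gives 7>4]
(B,P,X): not NE [P1→A gives 8>1]
(B,P,Y): not NE [P2→Q gives 5>4]
(B,P,Z): NE
(B,Q,X): not NE [P2→P gives 9>7]
(B,Q,Y): not NE [P1→C gives 8>2; P3→Z gives 8>2]
(B,Q,Z): not NE [P2→P gives 8>3]
(C,P,X): not NE [P1→A gives 8>4; P2→Q gives 2>0; P3→Z gives 8>7]
(C,P,Y): not NE [P1→B gives 6>3; P3→Z gives 8>3]
(C,P,Z): not NE [P2→Q gives 9>6]
(C,Q,X): not NE [P1→B gives 2>0; P3→Z gives 7>5]
(C,Q,Y): not NE [P2→P gives 2>0; P3→Z gives 7>5]
(C,Q,Z): not NE [P1→B gives 6>5]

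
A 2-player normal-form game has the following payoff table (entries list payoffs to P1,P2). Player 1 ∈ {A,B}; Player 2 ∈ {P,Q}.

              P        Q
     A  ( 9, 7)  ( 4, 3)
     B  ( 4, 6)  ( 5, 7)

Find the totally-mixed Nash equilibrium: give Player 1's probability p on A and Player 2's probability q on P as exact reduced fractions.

(p,q) = (1/5, 1/6)

P1 indiff ⇒ q·9+(1-q)·4 = q·4+(1-q)·5 ⇒ q(5) = (1-q)(1) ⇒ q = 1/6
P2 indiff ⇒ p·7+(1-p)·6 = p·3+(1-p)·7 ⇒ p(4) = (1-p)(1) ⇒ p = 1/5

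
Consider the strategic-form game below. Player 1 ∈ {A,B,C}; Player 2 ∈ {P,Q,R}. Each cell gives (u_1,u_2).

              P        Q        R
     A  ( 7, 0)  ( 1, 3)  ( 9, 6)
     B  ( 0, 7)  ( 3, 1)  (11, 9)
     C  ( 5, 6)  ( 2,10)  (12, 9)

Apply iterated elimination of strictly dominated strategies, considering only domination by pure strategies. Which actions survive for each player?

P2 drop P (R beats it: A:6>0 B:9>7 C:9>6)
P1 drop A (B beats it: Q:3>1 R:11>9)
P1→{B,C} P2→{Q,R}

IESDS → P1:{B,C} P2:{Q,R}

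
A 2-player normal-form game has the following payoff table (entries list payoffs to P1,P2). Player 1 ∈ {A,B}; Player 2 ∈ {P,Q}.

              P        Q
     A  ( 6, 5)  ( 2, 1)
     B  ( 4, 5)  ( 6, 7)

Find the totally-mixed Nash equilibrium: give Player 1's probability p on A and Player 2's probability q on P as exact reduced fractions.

(p,q) = (1/3, 2/3)

P1 indiff ⇒ q·6+(1-q)·2 = q·4+(1-q)·6 ⇒ q(2) = (1-q)(4) ⇒ q = 2/3
P2 indiff ⇒ p·5+(1-p)·5 = p·1+(1-p)·7 ⇒ p(4) = (1-p)(2) ⇒ p = 1/3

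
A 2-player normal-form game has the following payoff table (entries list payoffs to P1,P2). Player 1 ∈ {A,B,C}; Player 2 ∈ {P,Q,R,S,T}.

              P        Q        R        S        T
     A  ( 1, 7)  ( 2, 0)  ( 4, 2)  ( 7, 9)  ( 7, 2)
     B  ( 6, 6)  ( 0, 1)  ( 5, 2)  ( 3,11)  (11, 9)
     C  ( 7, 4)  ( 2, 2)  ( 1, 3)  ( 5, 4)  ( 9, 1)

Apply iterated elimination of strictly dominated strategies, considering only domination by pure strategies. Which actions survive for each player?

Survivors P1:{A,C} P2:{P,S}

P2 drop Q (P beats it: A:7>0 B:6>1 C:4>2)
P2 drop R (P beats it: A:7>2 B:6>2 C:4>3)
P2 drop T (S beats it: A:9>2 B:11>9 C:4>1)
P1 drop B (C beats it: P:7>6 S:5>3)
P1→{A,C} P2→{P,S}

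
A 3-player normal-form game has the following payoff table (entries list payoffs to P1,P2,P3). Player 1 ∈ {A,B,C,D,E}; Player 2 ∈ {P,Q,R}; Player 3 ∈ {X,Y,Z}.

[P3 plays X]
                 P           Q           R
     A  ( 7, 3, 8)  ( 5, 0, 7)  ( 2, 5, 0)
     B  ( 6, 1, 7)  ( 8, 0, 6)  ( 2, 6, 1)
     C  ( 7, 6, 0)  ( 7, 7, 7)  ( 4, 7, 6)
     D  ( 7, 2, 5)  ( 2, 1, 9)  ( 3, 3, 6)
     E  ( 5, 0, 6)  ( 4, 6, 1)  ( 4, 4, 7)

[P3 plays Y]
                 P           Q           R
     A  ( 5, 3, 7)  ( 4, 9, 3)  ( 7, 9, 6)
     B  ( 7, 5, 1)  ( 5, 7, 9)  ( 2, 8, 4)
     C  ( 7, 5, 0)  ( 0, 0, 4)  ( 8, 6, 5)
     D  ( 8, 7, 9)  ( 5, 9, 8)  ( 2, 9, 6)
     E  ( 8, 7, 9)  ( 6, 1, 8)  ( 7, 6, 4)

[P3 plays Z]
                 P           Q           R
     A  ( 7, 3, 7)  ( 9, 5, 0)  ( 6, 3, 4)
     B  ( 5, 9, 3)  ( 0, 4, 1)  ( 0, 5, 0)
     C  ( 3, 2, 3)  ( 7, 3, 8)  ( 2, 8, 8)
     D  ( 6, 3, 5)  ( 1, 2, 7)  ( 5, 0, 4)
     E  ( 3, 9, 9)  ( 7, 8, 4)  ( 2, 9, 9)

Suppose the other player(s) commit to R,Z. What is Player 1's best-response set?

u_1(A vs R,Z) = 6
u_1(B vs R,Z) = 0
u_1(C vs R,Z) = 2
u_1(D vs R,Z) = 5
u_1(E vs R,Z) = 2
max payoff 6 at {A}

BR_1 = {A}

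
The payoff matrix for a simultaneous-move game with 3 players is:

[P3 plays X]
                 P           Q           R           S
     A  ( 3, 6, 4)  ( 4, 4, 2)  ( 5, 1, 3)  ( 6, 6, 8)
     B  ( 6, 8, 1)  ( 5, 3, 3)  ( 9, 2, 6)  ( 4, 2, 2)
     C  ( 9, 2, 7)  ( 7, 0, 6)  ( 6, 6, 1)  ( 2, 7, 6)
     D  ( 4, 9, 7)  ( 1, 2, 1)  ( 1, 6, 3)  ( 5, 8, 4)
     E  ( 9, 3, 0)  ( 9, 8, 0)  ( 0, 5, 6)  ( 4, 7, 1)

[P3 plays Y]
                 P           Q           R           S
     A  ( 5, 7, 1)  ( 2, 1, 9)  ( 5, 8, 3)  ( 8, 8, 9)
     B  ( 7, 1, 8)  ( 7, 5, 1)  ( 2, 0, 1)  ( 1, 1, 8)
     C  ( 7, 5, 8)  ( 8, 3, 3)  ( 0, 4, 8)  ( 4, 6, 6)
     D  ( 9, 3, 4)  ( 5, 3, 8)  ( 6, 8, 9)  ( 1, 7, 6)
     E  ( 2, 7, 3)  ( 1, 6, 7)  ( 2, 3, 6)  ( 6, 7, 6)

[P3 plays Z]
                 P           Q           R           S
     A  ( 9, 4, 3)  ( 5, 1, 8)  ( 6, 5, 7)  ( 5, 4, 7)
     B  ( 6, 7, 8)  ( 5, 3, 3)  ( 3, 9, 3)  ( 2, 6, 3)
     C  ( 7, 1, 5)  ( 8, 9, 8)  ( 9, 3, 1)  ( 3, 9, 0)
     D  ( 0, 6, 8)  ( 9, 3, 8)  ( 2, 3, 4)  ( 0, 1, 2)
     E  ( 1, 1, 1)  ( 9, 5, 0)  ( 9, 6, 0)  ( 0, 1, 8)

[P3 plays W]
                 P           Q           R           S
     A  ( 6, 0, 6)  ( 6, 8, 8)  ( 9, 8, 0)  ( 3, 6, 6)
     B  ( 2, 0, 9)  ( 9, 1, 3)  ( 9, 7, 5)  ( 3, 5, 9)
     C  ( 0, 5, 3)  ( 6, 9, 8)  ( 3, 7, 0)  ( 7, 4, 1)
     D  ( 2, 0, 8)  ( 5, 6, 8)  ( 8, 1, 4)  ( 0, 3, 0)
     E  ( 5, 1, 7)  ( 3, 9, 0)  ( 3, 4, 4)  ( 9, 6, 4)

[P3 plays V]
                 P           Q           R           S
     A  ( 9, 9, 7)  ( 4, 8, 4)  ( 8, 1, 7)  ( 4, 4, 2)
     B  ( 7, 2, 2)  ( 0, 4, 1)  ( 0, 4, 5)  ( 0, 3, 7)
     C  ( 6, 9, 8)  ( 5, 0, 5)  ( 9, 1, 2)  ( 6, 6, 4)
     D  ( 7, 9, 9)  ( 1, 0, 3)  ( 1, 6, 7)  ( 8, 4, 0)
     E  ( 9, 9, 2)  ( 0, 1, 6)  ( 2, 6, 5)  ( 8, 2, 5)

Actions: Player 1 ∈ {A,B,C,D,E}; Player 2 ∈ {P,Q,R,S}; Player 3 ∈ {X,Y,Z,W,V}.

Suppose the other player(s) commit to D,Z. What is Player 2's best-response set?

BR_2 = {P}

u_2(P vs D,Z) = 6
u_2(Q vs D,Z) = 3
u_2(R vs D,Z) = 3
u_2(S vs D,Z) = 1
max payoff 6 at {P}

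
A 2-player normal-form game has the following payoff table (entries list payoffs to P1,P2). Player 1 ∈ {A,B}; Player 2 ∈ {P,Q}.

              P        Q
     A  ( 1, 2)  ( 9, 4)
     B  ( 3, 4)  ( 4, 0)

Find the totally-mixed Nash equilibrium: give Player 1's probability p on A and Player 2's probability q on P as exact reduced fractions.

(p,q) = (2/3, 5/7)

P1 indiff ⇒ q·1+(1-q)·9 = q·3+(1-q)·4 ⇒ q(-2) = (1-q)(-5) ⇒ q = 5/7
P2 indiff ⇒ p·2+(1-p)·4 = p·4+(1-p)·0 ⇒ p(-2) = (1-p)(-4) ⇒ p = 2/3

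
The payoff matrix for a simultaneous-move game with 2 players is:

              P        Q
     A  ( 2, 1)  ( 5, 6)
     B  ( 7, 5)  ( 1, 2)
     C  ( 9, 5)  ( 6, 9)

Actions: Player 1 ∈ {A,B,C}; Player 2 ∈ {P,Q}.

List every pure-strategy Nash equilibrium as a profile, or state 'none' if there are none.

PSNE = {(C,Q)}

(A,P): not NE [P1→C gives 9>2; P2→Q gives 6>1]
(A,Q): not NE [P1→C gives 6>5]
(B,P): not NE [P1→C gives 9>7]
(B,Q): not NE [P1→C gives 6>1; P2→P gives 5>2]
(C,P): not NE [P2→Q gives 9>5]
(C,Q): NE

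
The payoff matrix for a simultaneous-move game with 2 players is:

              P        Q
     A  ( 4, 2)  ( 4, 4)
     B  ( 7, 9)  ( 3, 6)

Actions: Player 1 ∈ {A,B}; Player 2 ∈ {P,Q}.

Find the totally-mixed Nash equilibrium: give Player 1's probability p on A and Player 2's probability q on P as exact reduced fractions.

P1 mixes 3/5 on A; P2 mixes 1/4 on P

P1 indiff ⇒ q·4+(1-q)·4 = q·7+(1-q)·3 ⇒ q(-3) = (1-q)(-1) ⇒ q = 1/4
P2 indiff ⇒ p·2+(1-p)·9 = p·4+(1-p)·6 ⇒ p(-2) = (1-p)(-3) ⇒ p = 3/5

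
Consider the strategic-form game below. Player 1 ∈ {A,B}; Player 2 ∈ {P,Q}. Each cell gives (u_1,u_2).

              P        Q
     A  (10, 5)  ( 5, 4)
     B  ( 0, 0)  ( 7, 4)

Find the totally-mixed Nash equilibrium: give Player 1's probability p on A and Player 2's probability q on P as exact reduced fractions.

P1 indiff ⇒ q·10+(1-q)·5 = q·0+(1-q)·7 ⇒ q(10) = (1-q)(2) ⇒ q = 1/6
P2 indiff ⇒ p·5+(1-p)·0 = p·4+(1-p)·4 ⇒ p(1) = (1-p)(4) ⇒ p = 4/5

p=4/5, q=1/6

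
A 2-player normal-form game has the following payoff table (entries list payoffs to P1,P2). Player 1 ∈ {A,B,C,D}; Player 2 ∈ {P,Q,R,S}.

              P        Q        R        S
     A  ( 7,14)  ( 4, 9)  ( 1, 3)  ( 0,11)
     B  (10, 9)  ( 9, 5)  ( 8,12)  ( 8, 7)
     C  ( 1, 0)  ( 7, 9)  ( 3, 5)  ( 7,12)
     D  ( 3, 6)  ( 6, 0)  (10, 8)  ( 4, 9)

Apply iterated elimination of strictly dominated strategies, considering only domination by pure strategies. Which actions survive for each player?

Remaining: P1:{B,D} P2:{R,S}

P1 drop A (B beats it: P:10>7 Q:9>4 R:8>1 S:8>0)
P1 drop C (B beats it: P:10>1 Q:9>7 R:8>3 S:8>7)
P2 drop P (R beats it: B:12>9 D:8>6)
P2 drop Q (R beats it: B:12>5 D:8>0)
P1→{B,D} P2→{R,S}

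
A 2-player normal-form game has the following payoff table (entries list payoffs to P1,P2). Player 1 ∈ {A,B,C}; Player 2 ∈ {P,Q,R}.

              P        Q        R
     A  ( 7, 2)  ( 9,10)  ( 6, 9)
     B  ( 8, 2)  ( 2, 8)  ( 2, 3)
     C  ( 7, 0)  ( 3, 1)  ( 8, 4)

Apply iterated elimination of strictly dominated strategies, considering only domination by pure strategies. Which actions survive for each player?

Survivors P1:{A,C} P2:{Q,R}

P2 drop P (Q beats it: A:10>2 B:8>2 C:1>0)
P1 drop B (A beats it: Q:9>2 R:6>2)
P1→{A,C} P2→{Q,R}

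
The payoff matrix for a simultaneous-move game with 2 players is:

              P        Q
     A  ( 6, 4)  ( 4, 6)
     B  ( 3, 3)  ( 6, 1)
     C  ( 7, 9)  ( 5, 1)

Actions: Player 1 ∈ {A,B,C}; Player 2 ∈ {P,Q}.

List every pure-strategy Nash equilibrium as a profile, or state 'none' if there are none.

(A,P): not NE [P1→C gives 7>6; P2→Q gives 6>4]
(A,Q): not NE [P1→B gives 6>4]
(B,P): not NE [P1→C gives 7>3]
(B,Q): not NE [P2→P gives 3>1]
(C,P): NE
(C,Q): not NE [P1→B gives 6>5; P2→P gives 9>1]

Nash profiles: (C,P)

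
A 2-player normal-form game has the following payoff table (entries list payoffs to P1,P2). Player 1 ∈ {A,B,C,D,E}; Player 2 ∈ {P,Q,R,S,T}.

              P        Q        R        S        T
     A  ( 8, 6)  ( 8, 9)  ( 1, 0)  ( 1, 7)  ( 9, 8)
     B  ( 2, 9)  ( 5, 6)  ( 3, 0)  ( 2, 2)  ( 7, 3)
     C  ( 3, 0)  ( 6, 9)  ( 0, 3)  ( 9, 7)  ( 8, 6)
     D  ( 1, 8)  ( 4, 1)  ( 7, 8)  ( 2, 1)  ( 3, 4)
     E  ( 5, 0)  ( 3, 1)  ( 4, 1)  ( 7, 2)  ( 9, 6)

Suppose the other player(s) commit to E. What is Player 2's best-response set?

u_2(P vs E) = 0
u_2(Q vs E) = 1
u_2(R vs E) = 1
u_2(S vs E) = 2
u_2(T vs E) = 6
max payoff 6 at {T}

BR_2 = {T}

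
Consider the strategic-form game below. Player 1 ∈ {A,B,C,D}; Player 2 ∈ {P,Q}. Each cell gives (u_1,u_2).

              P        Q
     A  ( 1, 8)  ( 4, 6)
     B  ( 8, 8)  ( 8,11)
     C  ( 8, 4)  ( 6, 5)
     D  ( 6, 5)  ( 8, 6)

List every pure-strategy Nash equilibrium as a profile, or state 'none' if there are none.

NE set: (B,Q), (D,Q)

(A,P): not NE [P1→C gives 8>1]
(A,Q): not NE [P1→D gives 8>4; P2→P gives 8>6]
(B,P): not NE [P2→Q gives 11>8]
(B,Q): NE
(C,P): not NE [P2→Q gives 5>4]
(C,Q): not NE [P1→D gives 8>6]
(D,P): not NE [P1→C gives 8>6; P2→Q gives 6>5]
(D,Q): NE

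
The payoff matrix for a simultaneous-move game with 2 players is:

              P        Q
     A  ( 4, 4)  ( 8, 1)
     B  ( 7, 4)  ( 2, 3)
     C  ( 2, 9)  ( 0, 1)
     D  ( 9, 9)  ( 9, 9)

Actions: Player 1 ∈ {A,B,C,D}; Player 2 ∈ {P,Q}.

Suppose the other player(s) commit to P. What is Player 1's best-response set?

u_1(A vs P) = 4
u_1(B vs P) = 7
u_1(C vs P) = 2
u_1(D vs P) = 9
max payoff 9 at {D}

argmax u_1 = {D}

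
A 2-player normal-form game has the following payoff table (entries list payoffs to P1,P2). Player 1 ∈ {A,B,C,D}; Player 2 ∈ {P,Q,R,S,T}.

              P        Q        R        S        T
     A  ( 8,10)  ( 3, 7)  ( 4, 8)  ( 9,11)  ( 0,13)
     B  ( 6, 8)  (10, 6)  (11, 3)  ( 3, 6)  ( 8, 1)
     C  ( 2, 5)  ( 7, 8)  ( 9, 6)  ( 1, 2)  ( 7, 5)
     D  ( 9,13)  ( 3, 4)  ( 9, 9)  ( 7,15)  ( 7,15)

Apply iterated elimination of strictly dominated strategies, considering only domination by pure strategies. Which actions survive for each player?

P1 drop C (B beats it: P:6>2 Q:10>7 R:11>9 S:3>1 T:8>7)
P2 drop Q (P beats it: A:10>7 B:8>6 D:13>4)
P2 drop R (P beats it: A:10>8 B:8>3 D:13>9)
P1→{A,B,D} P2→{P,S,T}

Survivors P1:{A,B,D} P2:{P,S,T}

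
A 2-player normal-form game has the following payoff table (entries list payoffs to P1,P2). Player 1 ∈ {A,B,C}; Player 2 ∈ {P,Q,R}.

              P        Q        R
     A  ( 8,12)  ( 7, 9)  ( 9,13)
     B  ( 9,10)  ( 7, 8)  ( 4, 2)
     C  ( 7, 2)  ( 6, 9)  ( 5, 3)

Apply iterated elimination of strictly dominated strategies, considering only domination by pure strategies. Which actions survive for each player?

P1 drop C (A beats it: P:8>7 Q:7>6 R:9>5)
P2 drop Q (P beats it: A:12>9 B:10>8)
P1→{A,B} P2→{P,R}

Survivors P1:{A,B} P2:{P,R}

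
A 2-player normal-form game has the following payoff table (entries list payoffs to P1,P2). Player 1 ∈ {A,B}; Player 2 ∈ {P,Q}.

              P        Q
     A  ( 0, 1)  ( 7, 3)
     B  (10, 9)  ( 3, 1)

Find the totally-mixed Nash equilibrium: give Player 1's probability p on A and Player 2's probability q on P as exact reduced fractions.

P1 indiff ⇒ q·0+(1-q)·7 = q·10+(1-q)·3 ⇒ q(-10) = (1-q)(-4) ⇒ q = 2/7
P2 indiff ⇒ p·1+(1-p)·9 = p·3+(1-p)·1 ⇒ p(-2) = (1-p)(-8) ⇒ p = 4/5

p=4/5, q=2/7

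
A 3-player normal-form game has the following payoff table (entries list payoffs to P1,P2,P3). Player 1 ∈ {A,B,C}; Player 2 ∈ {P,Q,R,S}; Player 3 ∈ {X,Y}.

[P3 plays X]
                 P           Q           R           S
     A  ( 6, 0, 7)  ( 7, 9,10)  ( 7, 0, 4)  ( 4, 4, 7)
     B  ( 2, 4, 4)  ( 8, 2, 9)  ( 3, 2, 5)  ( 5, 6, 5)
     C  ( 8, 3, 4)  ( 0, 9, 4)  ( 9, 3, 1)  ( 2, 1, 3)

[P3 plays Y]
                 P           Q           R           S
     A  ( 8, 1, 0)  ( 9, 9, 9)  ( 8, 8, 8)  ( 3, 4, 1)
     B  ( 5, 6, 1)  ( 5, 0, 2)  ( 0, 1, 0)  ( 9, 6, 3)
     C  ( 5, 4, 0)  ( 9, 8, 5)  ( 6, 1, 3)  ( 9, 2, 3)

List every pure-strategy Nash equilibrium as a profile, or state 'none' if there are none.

(A,P,X): not NE [P1→C gives 8>6; P2→Q gives 9>0]
(A,P,Y): not NE [P2→Q gives 9>1; P3→X gives 7>0]
(A,Q,X): not NE [P1→B gives 8>7]
(A,Q,Y): not NE [P3→X gives 10>9]
(A,R,X): not NE [P1→C gives 9>7; P2→Q gives 9>0; P3→Y gives 8>4]
(A,R,Y): not NE [P2→Q gives 9>8]
(A,S,X): not NE [P1→B gives 5>4; P2→Q gives 9>4]
(A,S,Y): not NE [P1→C gives 9>3; P2→Q gives 9>4; P3→X gives 7>1]
(B,P,X): not NE [P1→C gives 8>2; P2→S gives 6>4]
(B,P,Y): not NE [P1→A gives 8>5; P3→X gives 4>1]
(B,Q,X): not NE [P2→S gives 6>2]
(B,Q,Y): not NE [P1→C gives 9>5; P2→S gives 6>0; P3→X gives 9>2]
(B,R,X): not NE [P1→C gives 9>3; P2→S gives 6>2]
(B,R,Y): not NE [P1→A gives 8>0; P2→S gives 6>1; P3→X gives 5>0]
(B,S,X): NE
(B,S,Y): not NE [P3→X gives 5>3]
(C,P,X): not NE [P2→Q gives 9>3]
(C,P,Y): not NE [P1→A gives 8>5; P2→Q gives 8>4; P3→X gives 4>0]
(C,Q,X): not NE [P1→B gives 8>0; P3→Y gives 5>4]
(C,Q,Y): NE
(C,R,X): not NE [P2→Q gives 9>3; P3→Y gives 3>1]
(C,R,Y): not NE [P1→A gives 8>6; P2→Q gives 8>1]
(C,S,X): not NE [P1→B gives 5>2; P2→Q gives 9>1]
(C,S,Y): not NE [P2→Q gives 8>2]

NE set: (B,S,X), (C,Q,Y)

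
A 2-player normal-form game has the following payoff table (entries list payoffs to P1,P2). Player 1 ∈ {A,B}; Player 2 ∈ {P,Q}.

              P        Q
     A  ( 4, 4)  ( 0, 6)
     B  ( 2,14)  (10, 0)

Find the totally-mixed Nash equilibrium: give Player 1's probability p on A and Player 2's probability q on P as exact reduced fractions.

(p,q) = (7/8, 5/6)

P1 indiff ⇒ q·4+(1-q)·0 = q·2+(1-q)·10 ⇒ q(2) = (1-q)(10) ⇒ q = 5/6
P2 indiff ⇒ p·4+(1-p)·14 = p·6+(1-p)·0 ⇒ p(-2) = (1-p)(-14) ⇒ p = 7/8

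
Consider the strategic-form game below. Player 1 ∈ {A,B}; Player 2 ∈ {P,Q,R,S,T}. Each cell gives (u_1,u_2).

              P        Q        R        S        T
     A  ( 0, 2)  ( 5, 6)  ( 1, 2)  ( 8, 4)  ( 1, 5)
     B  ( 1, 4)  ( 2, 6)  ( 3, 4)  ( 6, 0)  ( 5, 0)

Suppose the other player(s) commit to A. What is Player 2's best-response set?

u_2(P vs A) = 2
u_2(Q vs A) = 6
u_2(R vs A) = 2
u_2(S vs A) = 4
u_2(T vs A) = 5
max payoff 6 at {Q}

P2 best: {Q}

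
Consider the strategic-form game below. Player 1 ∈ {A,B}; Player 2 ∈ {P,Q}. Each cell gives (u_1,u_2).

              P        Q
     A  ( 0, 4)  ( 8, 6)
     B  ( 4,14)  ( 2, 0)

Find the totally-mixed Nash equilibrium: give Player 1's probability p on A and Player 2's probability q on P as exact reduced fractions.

P1 mixes 7/8 on A; P2 mixes 3/5 on P

P1 indiff ⇒ q·0+(1-q)·8 = q·4+(1-q)·2 ⇒ q(-4) = (1-q)(-6) ⇒ q = 3/5
P2 indiff ⇒ p·4+(1-p)·14 = p·6+(1-p)·0 ⇒ p(-2) = (1-p)(-14) ⇒ p = 7/8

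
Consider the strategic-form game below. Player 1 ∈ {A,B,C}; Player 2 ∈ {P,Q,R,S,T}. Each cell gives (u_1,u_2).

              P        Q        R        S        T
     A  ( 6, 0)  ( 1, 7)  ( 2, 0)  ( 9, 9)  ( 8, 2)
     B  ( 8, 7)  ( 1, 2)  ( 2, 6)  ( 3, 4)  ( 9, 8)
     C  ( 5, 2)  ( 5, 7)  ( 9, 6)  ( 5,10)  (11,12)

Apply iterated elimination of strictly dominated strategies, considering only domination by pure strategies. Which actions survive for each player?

P2 drop P (T beats it: A:2>0 B:8>7 C:12>2)
P1 drop B (C beats it: Q:5>1 R:9>2 S:5>3 T:11>9)
P2 drop Q (S beats it: A:9>7 C:10>7)
P2 drop R (S beats it: A:9>0 C:10>6)
P1→{A,C} P2→{S,T}

IESDS → P1:{A,C} P2:{S,T}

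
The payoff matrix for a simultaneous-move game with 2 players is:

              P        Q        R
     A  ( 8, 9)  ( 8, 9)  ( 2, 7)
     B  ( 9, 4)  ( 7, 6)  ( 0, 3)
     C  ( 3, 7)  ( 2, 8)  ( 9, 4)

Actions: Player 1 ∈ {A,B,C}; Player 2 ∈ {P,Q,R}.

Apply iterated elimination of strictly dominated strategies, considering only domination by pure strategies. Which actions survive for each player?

P2 drop R (P beats it: A:9>7 B:4>3 C:7>4)
P1 drop C (A beats it: P:8>3 Q:8>2)
P1→{A,B} P2→{P,Q}

IESDS → P1:{A,B} P2:{P,Q}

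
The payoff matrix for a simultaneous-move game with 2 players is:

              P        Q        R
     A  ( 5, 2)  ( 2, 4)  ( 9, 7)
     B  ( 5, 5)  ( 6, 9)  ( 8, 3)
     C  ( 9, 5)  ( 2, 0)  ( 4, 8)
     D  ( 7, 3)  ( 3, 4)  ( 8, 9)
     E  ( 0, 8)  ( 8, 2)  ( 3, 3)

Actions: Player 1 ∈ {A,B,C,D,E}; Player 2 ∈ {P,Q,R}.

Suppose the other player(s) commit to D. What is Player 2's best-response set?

argmax u_2 = {R}

u_2(P vs D) = 3
u_2(Q vs D) = 4
u_2(R vs D) = 9
max payoff 9 at {R}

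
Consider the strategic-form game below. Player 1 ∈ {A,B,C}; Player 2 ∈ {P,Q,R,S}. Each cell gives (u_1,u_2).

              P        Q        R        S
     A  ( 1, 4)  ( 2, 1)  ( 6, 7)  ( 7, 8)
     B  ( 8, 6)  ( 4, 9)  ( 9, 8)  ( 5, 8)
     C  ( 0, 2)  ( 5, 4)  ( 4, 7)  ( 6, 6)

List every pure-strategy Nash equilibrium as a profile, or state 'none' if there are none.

(A,P): not NE [P1→B gives 8>1; P2→S gives 8>4]
(A,Q): not NE [P1→C gives 5>2; P2→S gives 8>1]
(A,R): not NE [P1→B gives 9>6; P2→S gives 8>7]
(A,S): NE
(B,P): not NE [P2→Q gives 9>6]
(B,Q): not NE [P1→C gives 5>4]
(B,R): not NE [P2→Q gives 9>8]
(B,S): not NE [P1→A gives 7>5; P2→Q gives 9>8]
(C,P): not NE [P1→B gives 8>0; P2→R gives 7>2]
(C,Q): not NE [P2→R gives 7>4]
(C,R): not NE [P1→B gives 9>4]
(C,S): not NE [P1→A gives 7>6; P2→R gives 7>6]

NE set: (A,S)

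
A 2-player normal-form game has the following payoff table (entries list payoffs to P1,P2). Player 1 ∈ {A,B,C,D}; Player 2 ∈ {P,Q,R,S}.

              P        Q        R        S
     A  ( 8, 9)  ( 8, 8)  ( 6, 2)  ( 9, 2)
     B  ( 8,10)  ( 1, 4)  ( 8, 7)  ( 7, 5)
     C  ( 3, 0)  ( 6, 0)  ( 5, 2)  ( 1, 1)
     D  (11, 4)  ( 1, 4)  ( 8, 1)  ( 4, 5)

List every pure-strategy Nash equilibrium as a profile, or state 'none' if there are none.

PSNE: ∅

(A,P): not NE [P1→D gives 11>8]
(A,Q): not NE [P2→P gives 9>8]
(A,R): not NE [P1→D gives 8>6; P2→P gives 9>2]
(A,S): not NE [P2→P gives 9>2]
(B,P): not NE [P1→D gives 11>8]
(B,Q): not NE [P1→A gives 8>1; P2→P gives 10>4]
(B,R): not NE [P2→P gives 10>7]
(B,S): not NE [P1→A gives 9>7; P2→P gives 10>5]
(C,P): not NE [P1→D gives 11>3; P2→R gives 2>0]
(C,Q): not NE [P1→A gives 8>6; P2→R gives 2>0]
(C,R): not NE [P1→D gives 8>5]
(C,S): not NE [P1→A gives 9>1; P2→R gives 2>1]
(D,P): not NE [P2→S gives 5>4]
(D,Q): not NE [P1→A gives 8>1; P2→S gives 5>4]
(D,R): not NE [P2→S gives 5>1]
(D,S): not NE [P1→A gives 9>4]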